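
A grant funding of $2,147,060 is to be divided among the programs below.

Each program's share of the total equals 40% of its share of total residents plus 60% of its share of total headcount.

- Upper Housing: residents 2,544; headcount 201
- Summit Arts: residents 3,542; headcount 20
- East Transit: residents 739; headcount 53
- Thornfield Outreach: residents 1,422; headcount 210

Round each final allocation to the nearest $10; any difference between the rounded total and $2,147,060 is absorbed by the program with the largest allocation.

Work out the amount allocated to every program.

Upper Housing: $799,920 | Summit Arts: $422,090 | East Transit: $218,020 | Thornfield Outreach: $707,030

Residents total 8,247; headcount total 484.
Composite weights (40% residents + 60% headcount): Upper Housing 0.3726; Summit Arts 0.1966; East Transit 0.1015; Thornfield Outreach 0.3293.
Raw shares: Upper Housing 799,917.00; Summit Arts 422,088.79; East Transit 218,024.96; Thornfield Outreach 707,029.25.
At nearest $10: Upper Housing $799,920; Summit Arts $422,090; East Transit $218,020; Thornfield Outreach $707,030. Sum = $2,147,060.
No rounding difference to absorb.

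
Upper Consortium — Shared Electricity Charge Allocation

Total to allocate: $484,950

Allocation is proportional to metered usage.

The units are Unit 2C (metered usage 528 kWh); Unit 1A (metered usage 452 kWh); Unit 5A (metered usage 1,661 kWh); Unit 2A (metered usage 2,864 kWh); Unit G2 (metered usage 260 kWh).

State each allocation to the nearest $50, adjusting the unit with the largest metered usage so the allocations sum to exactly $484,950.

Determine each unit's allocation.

Unit 2C: $44,400 | Unit 1A: $38,000 | Unit 5A: $139,700 | Unit 2A: $241,000 | Unit G2: $21,850

Total metered usage = 528 + 452 + 1,661 + 2,864 + 260 = 5,765.
Proportional shares: Unit 2C 44,415.20; Unit 1A 38,022.10; Unit 5A 139,722.80; Unit 2A 240,918.79; Unit G2 21,871.12.
After rounding ($50): Unit 2C $44,400; Unit 1A $38,000; Unit 5A $139,700; Unit 2A $240,900; Unit G2 $21,850. Sum = $484,850.
Difference $484,950 − $484,850 = +$100 applied to largest metered usage (Unit 2A): Unit 2A becomes $241,000.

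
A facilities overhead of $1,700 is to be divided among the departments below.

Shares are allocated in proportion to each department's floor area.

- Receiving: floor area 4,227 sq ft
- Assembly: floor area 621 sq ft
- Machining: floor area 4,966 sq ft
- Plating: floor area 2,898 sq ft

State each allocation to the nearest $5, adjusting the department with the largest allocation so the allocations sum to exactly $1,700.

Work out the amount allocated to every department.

Sum of floor area: 12,712.
Proportional shares: Receiving 4,227/12,712 × $1,700 = 565.28; Assembly 621/12,712 × $1,700 = 83.05; Machining 4,966/12,712 × $1,700 = 664.11; Plating 2,898/12,712 × $1,700 = 387.56.
Rounded to nearest $5: Receiving $565; Assembly $85; Machining $665; Plating $390. Sum = $1,705.
Difference $1,700 − $1,705 = −$5 applied to largest allocation (Machining): Machining becomes $660.

Receiving: $565 | Assembly: $85 | Machining: $660 | Plating: $390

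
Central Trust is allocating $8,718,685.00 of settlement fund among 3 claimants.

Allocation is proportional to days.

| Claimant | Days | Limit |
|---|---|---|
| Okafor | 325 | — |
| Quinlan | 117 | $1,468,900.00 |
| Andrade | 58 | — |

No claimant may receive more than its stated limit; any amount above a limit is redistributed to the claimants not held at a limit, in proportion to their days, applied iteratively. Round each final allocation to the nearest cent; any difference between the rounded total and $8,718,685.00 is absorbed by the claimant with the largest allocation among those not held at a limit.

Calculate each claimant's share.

Okafor: $6,151,906.33 | Quinlan: $1,468,900.00 | Andrade: $1,097,878.67

Sum of days: 500.
Proportional shares (ignoring caps): Okafor 5,667,145.2500; Quinlan 2,040,172.2900; Andrade 1,011,367.4600.
Held at cap: Quinlan ($1,468,900.00); remaining pool $7,249,785.00 reallocated over remaining days 383.
Shares after redistribution: Okafor 6,151,906.3316 → $6,151,906.33; Andrade 1,097,878.6684 → $1,097,878.67.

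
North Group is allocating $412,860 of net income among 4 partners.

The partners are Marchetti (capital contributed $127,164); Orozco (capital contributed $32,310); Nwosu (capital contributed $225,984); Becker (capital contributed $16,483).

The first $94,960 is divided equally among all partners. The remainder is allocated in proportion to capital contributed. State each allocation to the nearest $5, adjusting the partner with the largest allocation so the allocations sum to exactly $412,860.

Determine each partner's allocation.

Equal tier: $94,960 ÷ 4 = $23,740 apiece.
Remainder $317,900 by capital contributed (total 401,941): Marchetti 100,575.55 → $100,575; Orozco 25,554.37 → $25,555; Nwosu 178,733.48 → $178,735; Becker 13,036.60 → $13,035.
Totals: Marchetti $23,740 + $100,575 = $124,315; Orozco $23,740 + $25,555 = $49,295; Nwosu $23,740 + $178,735 = $202,475; Becker $23,740 + $13,035 = $36,775.

Marchetti: $124,315; Orozco: $49,295; Nwosu: $202,475; Becker: $36,775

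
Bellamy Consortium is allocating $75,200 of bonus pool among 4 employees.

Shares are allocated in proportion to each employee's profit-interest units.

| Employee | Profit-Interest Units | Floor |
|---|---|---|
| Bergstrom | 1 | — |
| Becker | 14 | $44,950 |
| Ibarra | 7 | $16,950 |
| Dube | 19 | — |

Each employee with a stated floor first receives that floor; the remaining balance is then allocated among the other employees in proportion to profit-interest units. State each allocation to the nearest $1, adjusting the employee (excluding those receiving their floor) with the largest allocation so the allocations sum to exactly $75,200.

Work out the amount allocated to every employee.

Minimums first: Becker $44,950; Ibarra $16,950. Balance $13,300.
Balance split over remaining profit-interest units 20: Bergstrom 665.00 → $665; Dube 12,635.00 → $12,635.

Bergstrom: $665 | Becker: $44,950 | Ibarra: $16,950 | Dube: $12,635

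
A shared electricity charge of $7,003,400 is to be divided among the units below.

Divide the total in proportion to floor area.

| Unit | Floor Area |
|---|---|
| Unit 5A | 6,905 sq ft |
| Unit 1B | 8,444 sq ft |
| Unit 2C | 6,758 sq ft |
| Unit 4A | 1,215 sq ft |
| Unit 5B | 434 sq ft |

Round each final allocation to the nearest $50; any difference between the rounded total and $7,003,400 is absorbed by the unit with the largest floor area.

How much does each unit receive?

Combined floor area = 23,756.
Pro-rata amounts: Unit 5A 6,905/23,756 × $7,003,400 = 2,035,632.14; Unit 1B 8,444/23,756 × $7,003,400 = 2,489,337.83; Unit 2C 6,758/23,756 × $7,003,400 = 1,992,295.72; Unit 4A 1,215/23,756 × $7,003,400 = 358,188.71; Unit 5B 434/23,756 × $7,003,400 = 127,945.60.
Rounded to nearest $50: Unit 5A $2,035,650; Unit 1B $2,489,350; Unit 2C $1,992,300; Unit 4A $358,200; Unit 5B $127,950. Sum = $7,003,450.
Difference $7,003,400 − $7,003,450 = −$50 applied to largest floor area (Unit 1B): Unit 1B becomes $2,489,300.

Unit 5A: $2,035,650 · Unit 1B: $2,489,300 · Unit 2C: $1,992,300 · Unit 4A: $358,200 · Unit 5B: $127,950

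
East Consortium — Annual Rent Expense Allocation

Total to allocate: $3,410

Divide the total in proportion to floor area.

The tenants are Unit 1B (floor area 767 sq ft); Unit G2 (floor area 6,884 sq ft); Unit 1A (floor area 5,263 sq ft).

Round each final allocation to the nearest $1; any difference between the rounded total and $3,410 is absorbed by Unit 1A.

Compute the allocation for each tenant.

Unit 1B: $203 | Unit G2: $1,818 | Unit 1A: $1,389

Floor area total: 12,914.
Raw shares: Unit 1B 767/12,914 × $3,410 = 202.53; Unit G2 6,884/12,914 × $3,410 = 1,817.75; Unit 1A 5,263/12,914 × $3,410 = 1,389.72.
Rounded to nearest $1: Unit 1B $203; Unit G2 $1,818; Unit 1A $1,390. Sum = $3,411.
Difference $3,410 − $3,411 = −$1 applied to Unit 1A: Unit 1A becomes $1,389.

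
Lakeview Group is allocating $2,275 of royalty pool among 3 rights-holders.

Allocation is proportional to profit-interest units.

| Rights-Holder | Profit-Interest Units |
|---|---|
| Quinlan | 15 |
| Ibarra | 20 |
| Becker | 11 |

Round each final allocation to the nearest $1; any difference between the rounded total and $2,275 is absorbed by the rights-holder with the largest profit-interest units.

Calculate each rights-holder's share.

Quinlan: $742 | Ibarra: $989 | Becker: $544

Sum of profit-interest units: 15 + 20 + 11 = 46.
Pro-rata amounts: Quinlan 741.85; Ibarra 989.13; Becker 544.02.
Rounded to nearest $1: Quinlan $742; Ibarra $989; Becker $544. Sum = $2,275.
Rounded total matches; no reconciliation needed.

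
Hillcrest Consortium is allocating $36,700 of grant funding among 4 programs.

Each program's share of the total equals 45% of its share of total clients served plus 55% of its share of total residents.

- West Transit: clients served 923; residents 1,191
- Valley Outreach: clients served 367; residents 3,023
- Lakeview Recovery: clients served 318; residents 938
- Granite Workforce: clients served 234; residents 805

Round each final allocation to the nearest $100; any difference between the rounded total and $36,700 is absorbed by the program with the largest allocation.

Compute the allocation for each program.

West Transit: $12,300 · Valley Outreach: $13,600 · Lakeview Recovery: $6,000 · Granite Workforce: $4,800

Clients served total 1,842; residents total 5,957.
Combined weights (45% clients served + 55% residents): West Transit 0.3355; Valley Outreach 0.3688; Lakeview Recovery 0.1643; Granite Workforce 0.1315.
Proportional shares: West Transit 12,311.08; Valley Outreach 13,533.73; Lakeview Recovery 6,029.49; Granite Workforce 4,825.70.
Rounded to nearest $100: West Transit $12,300; Valley Outreach $13,500; Lakeview Recovery $6,000; Granite Workforce $4,800. Sum = $36,600.
Difference $36,700 − $36,600 = +$100 applied to largest allocation (Valley Outreach): Valley Outreach becomes $13,600.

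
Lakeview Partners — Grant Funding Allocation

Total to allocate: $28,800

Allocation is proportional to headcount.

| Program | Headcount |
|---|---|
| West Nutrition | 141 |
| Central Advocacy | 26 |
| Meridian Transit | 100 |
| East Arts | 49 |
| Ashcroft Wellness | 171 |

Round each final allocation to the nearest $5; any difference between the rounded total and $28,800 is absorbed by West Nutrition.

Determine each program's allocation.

West Nutrition: $8,330 · Central Advocacy: $1,540 · Meridian Transit: $5,915 · East Arts: $2,900 · Ashcroft Wellness: $10,115

Headcount total: 487.
Raw shares: West Nutrition 141/487 × $28,800 = 8,338.40; Central Advocacy 26/487 × $28,800 = 1,537.58; Meridian Transit 100/487 × $28,800 = 5,913.76; East Arts 49/487 × $28,800 = 2,897.74; Ashcroft Wellness 171/487 × $28,800 = 10,112.53.
After rounding ($5): West Nutrition $8,340; Central Advocacy $1,540; Meridian Transit $5,915; East Arts $2,900; Ashcroft Wellness $10,115. Sum = $28,810.
Difference $28,800 − $28,810 = −$10 applied to West Nutrition: West Nutrition becomes $8,330.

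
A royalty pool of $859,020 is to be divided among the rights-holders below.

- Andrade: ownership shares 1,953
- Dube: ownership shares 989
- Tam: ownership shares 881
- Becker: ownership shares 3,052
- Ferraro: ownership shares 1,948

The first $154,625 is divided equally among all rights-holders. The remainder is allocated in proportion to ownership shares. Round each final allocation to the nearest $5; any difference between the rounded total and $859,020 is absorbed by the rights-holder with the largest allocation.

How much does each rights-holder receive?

$154,625 shared equally gives $30,925 per rights-holder.
Remainder $704,395 by ownership shares (total 8,823): Andrade 155,920.14 → $155,920; Dube 78,958.03 → $78,960; Tam 70,335.71 → $70,335; Becker 243,660.15 → $243,660; Ferraro 155,520.96 → $155,520.
Totals: Andrade $30,925 + $155,920 = $186,845; Dube $30,925 + $78,960 = $109,885; Tam $30,925 + $70,335 = $101,260; Becker $30,925 + $243,660 = $274,585; Ferraro $30,925 + $155,520 = $186,445.

Andrade: $186,845 | Dube: $109,885 | Tam: $101,260 | Becker: $274,585 | Ferraro: $186,445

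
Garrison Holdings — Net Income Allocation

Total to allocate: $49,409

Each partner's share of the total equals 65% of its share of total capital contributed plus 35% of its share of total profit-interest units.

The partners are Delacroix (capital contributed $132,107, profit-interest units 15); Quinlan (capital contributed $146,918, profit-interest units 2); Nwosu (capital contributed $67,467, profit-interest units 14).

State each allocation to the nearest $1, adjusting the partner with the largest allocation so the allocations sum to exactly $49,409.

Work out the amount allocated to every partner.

Capital contributed total 346,492; profit-interest units total 31.
Blended shares (65% capital contributed + 35% profit-interest units): Delacroix 0.4172; Quinlan 0.2982; Nwosu 0.2846.
Unrounded shares: Delacroix 20,612.46; Quinlan 14,733.31; Nwosu 14,063.23.
After rounding ($1): Delacroix $20,612; Quinlan $14,733; Nwosu $14,063. Sum = $49,408.
Difference $49,409 − $49,408 = +$1 applied to largest allocation (Delacroix): Delacroix becomes $20,613.

Delacroix: $20,613 · Quinlan: $14,733 · Nwosu: $14,063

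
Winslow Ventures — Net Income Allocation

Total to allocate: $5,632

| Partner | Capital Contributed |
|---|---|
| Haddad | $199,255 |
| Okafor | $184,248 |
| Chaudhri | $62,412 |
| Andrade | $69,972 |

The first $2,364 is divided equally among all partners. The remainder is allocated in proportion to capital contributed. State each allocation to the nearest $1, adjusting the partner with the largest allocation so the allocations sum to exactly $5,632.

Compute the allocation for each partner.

Equal tier: $2,364 ÷ 4 = $591 apiece.
Remainder $3,268 by capital contributed (total 515,887): Haddad 1,262.22 → $1,262; Okafor 1,167.16 → $1,167; Chaudhri 395.36 → $395; Andrade 443.25 → $443.
Rounding difference +$1 on remainder applied to Haddad.
Totals: Haddad $591 + $1,263 = $1,854; Okafor $591 + $1,167 = $1,758; Chaudhri $591 + $395 = $986; Andrade $591 + $443 = $1,034.

Haddad: $1,854 | Okafor: $1,758 | Chaudhri: $986 | Andrade: $1,034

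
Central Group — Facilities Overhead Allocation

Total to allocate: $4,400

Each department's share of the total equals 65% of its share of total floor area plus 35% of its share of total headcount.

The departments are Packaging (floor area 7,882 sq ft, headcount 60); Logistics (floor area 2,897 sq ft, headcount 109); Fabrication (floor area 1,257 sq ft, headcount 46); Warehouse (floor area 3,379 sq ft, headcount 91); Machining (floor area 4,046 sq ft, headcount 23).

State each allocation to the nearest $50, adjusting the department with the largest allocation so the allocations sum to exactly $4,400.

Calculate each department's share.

Packaging: $1,450 · Logistics: $950 · Fabrication: $400 · Warehouse: $900 · Machining: $700

Floor area total 19,461; headcount total 329.
Combined weights (65% floor area + 35% headcount): Packaging 0.3271; Logistics 0.2127; Fabrication 0.0909; Warehouse 0.2097; Machining 0.1596.
Proportional shares: Packaging 1,439.19; Logistics 935.96; Fabrication 400.05; Warehouse 922.54; Machining 702.26.
After rounding ($50): Packaging $1,450; Logistics $950; Fabrication $400; Warehouse $900; Machining $700. Sum = $4,400.
No rounding difference to absorb.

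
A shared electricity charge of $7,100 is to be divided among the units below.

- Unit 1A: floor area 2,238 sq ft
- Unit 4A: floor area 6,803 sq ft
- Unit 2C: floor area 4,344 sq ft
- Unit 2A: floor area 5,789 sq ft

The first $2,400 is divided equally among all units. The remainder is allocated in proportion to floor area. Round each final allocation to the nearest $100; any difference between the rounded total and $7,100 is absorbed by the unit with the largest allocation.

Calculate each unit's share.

Unit 1A: $1,100 · Unit 4A: $2,300 · Unit 2C: $1,700 · Unit 2A: $2,000

First tranche $2,400 split equally: $600 each.
Remainder $4,700 by floor area (total 19,174): Unit 1A 548.59 → $500; Unit 4A 1,667.58 → $1,700; Unit 2C 1,064.82 → $1,100; Unit 2A 1,419.02 → $1,400.
Totals: Unit 1A $600 + $500 = $1,100; Unit 4A $600 + $1,700 = $2,300; Unit 2C $600 + $1,100 = $1,700; Unit 2A $600 + $1,400 = $2,000.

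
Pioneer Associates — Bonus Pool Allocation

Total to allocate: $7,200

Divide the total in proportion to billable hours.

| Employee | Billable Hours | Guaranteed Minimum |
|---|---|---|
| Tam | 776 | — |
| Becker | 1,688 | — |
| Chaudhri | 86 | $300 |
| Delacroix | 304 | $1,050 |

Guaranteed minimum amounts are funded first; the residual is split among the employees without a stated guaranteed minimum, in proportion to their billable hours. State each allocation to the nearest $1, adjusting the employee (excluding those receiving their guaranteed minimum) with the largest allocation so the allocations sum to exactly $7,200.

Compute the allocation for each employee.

Tam: $1,842 · Becker: $4,008 · Chaudhri: $300 · Delacroix: $1,050

Fund the minimums — Chaudhri $300; Delacroix $1,050. Residual $5,850.
Residual split over remaining billable hours 2,464: Tam 1,842.37 → $1,842; Becker 4,007.63 → $4,008.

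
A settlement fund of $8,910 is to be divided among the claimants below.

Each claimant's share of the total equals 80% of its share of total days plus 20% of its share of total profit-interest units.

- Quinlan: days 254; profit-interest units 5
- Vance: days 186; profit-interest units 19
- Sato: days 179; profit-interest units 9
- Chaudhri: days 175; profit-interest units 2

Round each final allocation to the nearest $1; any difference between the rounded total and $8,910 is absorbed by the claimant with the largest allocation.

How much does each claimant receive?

Quinlan: $2,535 | Vance: $2,637 | Sato: $2,065 | Chaudhri: $1,673

Days total 794; profit-interest units total 35.
Combined weights (80% days + 20% profit-interest units): Quinlan 0.2845; Vance 0.2960; Sato 0.2318; Chaudhri 0.1878.
Proportional shares: Quinlan 2,534.81; Vance 2,637.15; Sato 2,065.17; Chaudhri 1,672.86.
After rounding ($1): Quinlan $2,535; Vance $2,637; Sato $2,065; Chaudhri $1,673. Sum = $8,910.
No rounding difference to absorb.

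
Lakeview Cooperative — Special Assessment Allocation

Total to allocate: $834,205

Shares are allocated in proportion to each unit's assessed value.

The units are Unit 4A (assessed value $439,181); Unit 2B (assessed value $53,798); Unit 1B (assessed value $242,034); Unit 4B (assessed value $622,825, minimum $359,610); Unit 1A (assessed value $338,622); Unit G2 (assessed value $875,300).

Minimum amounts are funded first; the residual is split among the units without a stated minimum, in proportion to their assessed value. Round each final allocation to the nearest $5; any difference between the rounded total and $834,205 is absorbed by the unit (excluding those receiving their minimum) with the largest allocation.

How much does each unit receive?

Minimums first: Unit 4B $359,610. Residual $474,595.
Residual split over remaining assessed value 1,948,935: Unit 4A 106,947.18 → $106,945; Unit 2B 13,100.62 → $13,100; Unit 1B 58,938.92 → $58,940; Unit 1A 82,459.55 → $82,460; Unit G2 213,148.72 → $213,150.

Unit 4A: $106,945; Unit 2B: $13,100; Unit 1B: $58,940; Unit 4B: $359,610; Unit 1A: $82,460; Unit G2: $213,150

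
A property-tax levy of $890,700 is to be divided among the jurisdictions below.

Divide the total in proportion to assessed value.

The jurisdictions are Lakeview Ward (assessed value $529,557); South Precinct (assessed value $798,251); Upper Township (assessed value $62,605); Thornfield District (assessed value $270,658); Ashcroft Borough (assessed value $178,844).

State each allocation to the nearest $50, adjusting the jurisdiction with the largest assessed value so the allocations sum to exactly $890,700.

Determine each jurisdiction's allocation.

Total assessed value = 1,839,915.
Pro-rata amounts: Lakeview Ward 529,557/1,839,915 × $890,700 = 256,357.72; South Precinct 798,251/1,839,915 × $890,700 = 386,432.07; Upper Township 62,605/1,839,915 × $890,700 = 30,306.98; Thornfield District 270,658/1,839,915 × $890,700 = 131,025.12; Ashcroft Borough 178,844/1,839,915 × $890,700 = 86,578.10.
Rounded to nearest $50: Lakeview Ward $256,350; South Precinct $386,450; Upper Township $30,300; Thornfield District $131,050; Ashcroft Borough $86,600. Sum = $890,750.
Difference $890,700 − $890,750 = −$50 applied to largest assessed value (South Precinct): South Precinct becomes $386,400.

Lakeview Ward: $256,350 | South Precinct: $386,400 | Upper Township: $30,300 | Thornfield District: $131,050 | Ashcroft Borough: $86,600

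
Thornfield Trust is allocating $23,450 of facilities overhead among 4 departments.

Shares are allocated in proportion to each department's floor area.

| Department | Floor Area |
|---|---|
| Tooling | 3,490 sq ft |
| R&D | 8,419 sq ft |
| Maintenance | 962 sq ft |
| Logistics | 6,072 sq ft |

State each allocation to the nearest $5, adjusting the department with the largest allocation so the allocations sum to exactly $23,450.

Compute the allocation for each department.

Tooling: $4,320 · R&D: $10,425 · Maintenance: $1,190 · Logistics: $7,515

Total floor area = 18,943.
Unrounded shares: Tooling 3,490/18,943 × $23,450 = 4,320.36; R&D 8,419/18,943 × $23,450 = 10,422.08; Maintenance 962/18,943 × $23,450 = 1,190.88; Logistics 6,072/18,943 × $23,450 = 7,516.68.
After rounding ($5): Tooling $4,320; R&D $10,420; Maintenance $1,190; Logistics $7,515. Sum = $23,445.
Difference $23,450 − $23,445 = +$5 applied to largest allocation (R&D): R&D becomes $10,425.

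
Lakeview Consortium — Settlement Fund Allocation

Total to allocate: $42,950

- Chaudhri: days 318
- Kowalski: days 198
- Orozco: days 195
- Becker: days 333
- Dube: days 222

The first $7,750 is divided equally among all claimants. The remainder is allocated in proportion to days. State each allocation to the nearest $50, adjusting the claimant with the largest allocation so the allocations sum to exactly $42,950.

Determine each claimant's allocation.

Chaudhri: $10,400 · Kowalski: $7,050 · Orozco: $6,950 · Becker: $10,850 · Dube: $7,700

First tranche $7,750 split equally: $1,550 each.
Remainder $35,200 by days (total 1,266): Chaudhri 8,841.71 → $8,850; Kowalski 5,505.21 → $5,500; Orozco 5,421.80 → $5,400; Becker 9,258.77 → $9,250; Dube 6,172.51 → $6,150.
Rounding difference +$50 on remainder applied to Becker.
Totals: Chaudhri $1,550 + $8,850 = $10,400; Kowalski $1,550 + $5,500 = $7,050; Orozco $1,550 + $5,400 = $6,950; Becker $1,550 + $9,300 = $10,850; Dube $1,550 + $6,150 = $7,700.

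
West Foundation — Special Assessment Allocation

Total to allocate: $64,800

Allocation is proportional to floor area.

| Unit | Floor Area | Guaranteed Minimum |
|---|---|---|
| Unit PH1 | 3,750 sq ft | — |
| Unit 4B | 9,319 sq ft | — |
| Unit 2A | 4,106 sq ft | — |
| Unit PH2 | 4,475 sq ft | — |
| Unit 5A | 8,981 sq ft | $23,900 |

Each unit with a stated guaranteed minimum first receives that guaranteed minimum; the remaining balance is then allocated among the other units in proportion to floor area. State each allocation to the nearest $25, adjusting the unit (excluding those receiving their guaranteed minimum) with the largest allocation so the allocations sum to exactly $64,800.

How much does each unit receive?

Unit PH1: $7,075; Unit 4B: $17,625; Unit 2A: $7,750; Unit PH2: $8,450; Unit 5A: $23,900

Minimums first: Unit 5A $23,900. Balance $40,900.
Balance split over remaining floor area 21,650: Unit PH1 7,084.30 → $7,075; Unit 4B 17,604.95 → $17,600; Unit 2A 7,756.83 → $7,750; Unit PH2 8,453.93 → $8,450.
Rounding difference +$25 applied to Unit 4B → $17,625.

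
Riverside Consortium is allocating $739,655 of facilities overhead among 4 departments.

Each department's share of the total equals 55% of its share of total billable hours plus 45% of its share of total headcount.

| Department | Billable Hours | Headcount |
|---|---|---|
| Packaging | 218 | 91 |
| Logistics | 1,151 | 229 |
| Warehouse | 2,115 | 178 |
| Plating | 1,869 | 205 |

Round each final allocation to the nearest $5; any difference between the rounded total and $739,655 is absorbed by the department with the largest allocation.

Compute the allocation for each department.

Totals — billable hours 5,353, headcount 703.
Blended shares (55% billable hours + 45% headcount): Packaging 0.0806; Logistics 0.2648; Warehouse 0.3312; Plating 0.3233.
Raw shares: Packaging 59,652.44; Logistics 195,895.30; Warehouse 245,009.47; Plating 239,097.79.
At nearest $5: Packaging $59,650; Logistics $195,895; Warehouse $245,010; Plating $239,100. Sum = $739,655.
Rounded total matches; no reconciliation needed.

Packaging: $59,650 · Logistics: $195,895 · Warehouse: $245,010 · Plating: $239,100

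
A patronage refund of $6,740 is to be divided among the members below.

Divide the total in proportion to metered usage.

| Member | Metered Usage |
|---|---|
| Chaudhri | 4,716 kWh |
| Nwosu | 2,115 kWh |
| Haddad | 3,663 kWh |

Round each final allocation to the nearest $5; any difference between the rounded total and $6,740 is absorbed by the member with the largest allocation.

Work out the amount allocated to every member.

Metered usage total: 10,494.
Unrounded shares: Chaudhri 4,716/10,494 × $6,740 = 3,028.95; Nwosu 2,115/10,494 × $6,740 = 1,358.40; Haddad 3,663/10,494 × $6,740 = 2,352.64.
After rounding ($5): Chaudhri $3,030; Nwosu $1,360; Haddad $2,355. Sum = $6,745.
Difference $6,740 − $6,745 = −$5 applied to largest allocation (Chaudhri): Chaudhri becomes $3,025.

Chaudhri: $3,025; Nwosu: $1,360; Haddad: $2,355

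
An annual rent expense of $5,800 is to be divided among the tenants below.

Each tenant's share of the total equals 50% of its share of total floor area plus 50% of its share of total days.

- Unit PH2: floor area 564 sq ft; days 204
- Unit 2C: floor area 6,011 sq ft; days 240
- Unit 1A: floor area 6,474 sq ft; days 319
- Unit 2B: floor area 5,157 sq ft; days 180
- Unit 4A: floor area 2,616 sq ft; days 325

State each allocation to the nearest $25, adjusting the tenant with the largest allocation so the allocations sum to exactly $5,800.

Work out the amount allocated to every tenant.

Unit PH2: $550 | Unit 2C: $1,375 | Unit 1A: $1,650 | Unit 2B: $1,125 | Unit 4A: $1,100

Floor area total 20,822; days total 1,268.
Blended shares (50% floor area + 50% days): Unit PH2 0.0940; Unit 2C 0.2390; Unit 1A 0.2812; Unit 2B 0.1948; Unit 4A 0.1910.
Pro-rata amounts: Unit PH2 545.11; Unit 2C 1,386.08; Unit 1A 1,631.25; Unit 2B 1,129.92; Unit 4A 1,107.64.
At nearest $25: Unit PH2 $550; Unit 2C $1,375; Unit 1A $1,625; Unit 2B $1,125; Unit 4A $1,100. Sum = $5,775.
Difference $5,800 − $5,775 = +$25 applied to largest allocation (Unit 1A): Unit 1A becomes $1,650.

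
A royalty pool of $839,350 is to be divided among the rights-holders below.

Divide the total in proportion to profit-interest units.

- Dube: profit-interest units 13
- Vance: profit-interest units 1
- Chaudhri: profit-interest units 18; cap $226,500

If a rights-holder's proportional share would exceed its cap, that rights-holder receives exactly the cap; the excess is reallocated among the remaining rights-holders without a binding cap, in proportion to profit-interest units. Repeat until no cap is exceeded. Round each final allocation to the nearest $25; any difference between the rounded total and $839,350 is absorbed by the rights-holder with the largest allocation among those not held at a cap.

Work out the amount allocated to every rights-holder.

Dube: $569,075 · Vance: $43,775 · Chaudhri: $226,500

Sum of profit-interest units: 32.
Unconstrained shares: Dube 340,985.94; Vance 26,229.69; Chaudhri 472,134.38.
Held at cap: Chaudhri ($226,500); residual $612,850 reallocated over remaining profit-interest units 14.
Shares after redistribution: Dube 569,075.00 → $569,075; Vance 43,775.00 → $43,775.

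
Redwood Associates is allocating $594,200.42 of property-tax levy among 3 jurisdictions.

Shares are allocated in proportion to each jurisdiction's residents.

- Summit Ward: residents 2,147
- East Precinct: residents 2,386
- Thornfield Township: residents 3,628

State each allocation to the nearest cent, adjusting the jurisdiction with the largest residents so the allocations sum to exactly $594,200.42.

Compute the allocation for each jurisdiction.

Total residents = 2,147 + 2,386 + 3,628 = 8,161.
Unrounded shares: Summit Ward 156,322.5465; East Precinct 173,724.0782; Thornfield Township 264,153.7953.
At nearest cent: Summit Ward $156,322.55; East Precinct $173,724.08; Thornfield Township $264,153.80. Sum = $594,200.43.
Difference $594,200.42 − $594,200.43 = −$0.01 applied to largest residents (Thornfield Township): Thornfield Township becomes $264,153.79.

Summit Ward: $156,322.55 · East Precinct: $173,724.08 · Thornfield Township: $264,153.79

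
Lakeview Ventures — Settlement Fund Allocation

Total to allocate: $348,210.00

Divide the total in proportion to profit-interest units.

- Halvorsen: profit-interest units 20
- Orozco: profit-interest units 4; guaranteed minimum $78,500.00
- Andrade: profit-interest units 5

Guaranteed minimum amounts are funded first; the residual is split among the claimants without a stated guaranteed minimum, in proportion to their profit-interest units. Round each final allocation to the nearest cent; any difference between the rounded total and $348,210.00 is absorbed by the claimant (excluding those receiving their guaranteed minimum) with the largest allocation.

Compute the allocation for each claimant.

Halvorsen: $215,768.00 | Orozco: $78,500.00 | Andrade: $53,942.00

Fund the minimums — Orozco $78,500.00. Balance $269,710.00.
Balance split over remaining profit-interest units 25: Halvorsen 215,768.0000 → $215,768.00; Andrade 53,942.0000 → $53,942.00.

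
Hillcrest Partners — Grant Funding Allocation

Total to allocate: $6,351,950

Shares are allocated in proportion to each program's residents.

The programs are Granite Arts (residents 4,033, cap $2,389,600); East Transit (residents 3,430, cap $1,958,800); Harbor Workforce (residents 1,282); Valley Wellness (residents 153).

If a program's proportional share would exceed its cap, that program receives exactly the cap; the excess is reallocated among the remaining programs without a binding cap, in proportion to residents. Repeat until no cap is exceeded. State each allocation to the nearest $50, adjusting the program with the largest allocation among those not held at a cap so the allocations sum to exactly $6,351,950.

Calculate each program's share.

Sum of residents: 8,898.
Pro-rata shares before constraints: Granite Arts 2,879,008.13; East Transit 2,448,548.94; Harbor Workforce 915,171.94; Valley Wellness 109,220.99.
Held at cap: Granite Arts ($2,389,600), East Transit ($1,958,800); remaining pool $2,003,550 reallocated over remaining residents 1,435.
Remaining shares: Harbor Workforce 1,789,931.08 → $1,789,950; Valley Wellness 213,618.92 → $213,600.

Granite Arts: $2,389,600 | East Transit: $1,958,800 | Harbor Workforce: $1,789,950 | Valley Wellness: $213,600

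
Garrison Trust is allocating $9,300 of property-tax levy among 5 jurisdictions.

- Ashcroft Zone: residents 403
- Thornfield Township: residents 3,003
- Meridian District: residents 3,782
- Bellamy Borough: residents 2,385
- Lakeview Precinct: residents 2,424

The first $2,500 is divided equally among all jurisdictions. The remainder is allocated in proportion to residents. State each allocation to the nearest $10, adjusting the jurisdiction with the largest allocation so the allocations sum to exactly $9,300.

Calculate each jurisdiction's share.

Ashcroft Zone: $730 · Thornfield Township: $2,200 · Meridian District: $2,650 · Bellamy Borough: $1,850 · Lakeview Precinct: $1,870

$2,500 shared equally gives $500 per jurisdiction.
Remainder $6,800 by residents (total 11,997): Ashcroft Zone 228.42 → $230; Thornfield Township 1,702.13 → $1,700; Meridian District 2,143.67 → $2,140; Bellamy Borough 1,351.84 → $1,350; Lakeview Precinct 1,373.94 → $1,370.
Rounding difference +$10 on remainder applied to Meridian District.
Totals: Ashcroft Zone $500 + $230 = $730; Thornfield Township $500 + $1,700 = $2,200; Meridian District $500 + $2,150 = $2,650; Bellamy Borough $500 + $1,350 = $1,850; Lakeview Precinct $500 + $1,370 = $1,870.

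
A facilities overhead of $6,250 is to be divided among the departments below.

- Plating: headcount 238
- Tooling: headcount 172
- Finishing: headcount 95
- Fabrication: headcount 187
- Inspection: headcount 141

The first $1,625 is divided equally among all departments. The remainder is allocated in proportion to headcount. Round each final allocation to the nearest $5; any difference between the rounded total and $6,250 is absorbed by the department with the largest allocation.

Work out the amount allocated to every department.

Equal tier: $1,625 ÷ 5 = $325 apiece.
Remainder $4,625 by headcount (total 833): Plating 1,321.43 → $1,320; Tooling 954.98 → $955; Finishing 527.46 → $525; Fabrication 1,038.27 → $1,040; Inspection 782.86 → $785.
Totals: Plating $325 + $1,320 = $1,645; Tooling $325 + $955 = $1,280; Finishing $325 + $525 = $850; Fabrication $325 + $1,040 = $1,365; Inspection $325 + $785 = $1,110.

Plating: $1,645 · Tooling: $1,280 · Finishing: $850 · Fabrication: $1,365 · Inspection: $1,110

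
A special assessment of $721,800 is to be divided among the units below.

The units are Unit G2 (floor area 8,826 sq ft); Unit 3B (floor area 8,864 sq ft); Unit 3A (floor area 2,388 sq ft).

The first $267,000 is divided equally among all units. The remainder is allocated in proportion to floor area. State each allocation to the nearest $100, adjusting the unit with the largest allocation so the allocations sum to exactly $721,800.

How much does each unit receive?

First tranche $267,000 split equally: $89,000 each.
Remainder $454,800 by floor area (total 20,078): Unit G2 199,923.54 → $199,900; Unit 3B 200,784.30 → $200,800; Unit 3A 54,092.16 → $54,100.
Totals: Unit G2 $89,000 + $199,900 = $288,900; Unit 3B $89,000 + $200,800 = $289,800; Unit 3A $89,000 + $54,100 = $143,100.

Unit G2: $288,900 · Unit 3B: $289,800 · Unit 3A: $143,100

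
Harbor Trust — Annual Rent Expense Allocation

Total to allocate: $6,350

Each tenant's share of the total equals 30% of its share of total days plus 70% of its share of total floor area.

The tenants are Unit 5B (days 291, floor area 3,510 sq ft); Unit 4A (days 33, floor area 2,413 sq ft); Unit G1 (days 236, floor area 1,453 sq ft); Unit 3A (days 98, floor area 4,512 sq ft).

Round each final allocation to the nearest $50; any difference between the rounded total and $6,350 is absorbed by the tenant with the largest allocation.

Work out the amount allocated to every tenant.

Unit 5B: $2,150 · Unit 4A: $1,000 · Unit G1: $1,250 · Unit 3A: $1,950

Days total 658; floor area total 11,888.
Combined weights (30% days + 70% floor area): Unit 5B 0.3394; Unit 4A 0.1571; Unit G1 0.1932; Unit 3A 0.3104.
Raw shares: Unit 5B 2,154.90; Unit 4A 997.78; Unit G1 1,226.54; Unit 3A 1,970.79.
Rounded to nearest $50: Unit 5B $2,150; Unit 4A $1,000; Unit G1 $1,250; Unit 3A $1,950. Sum = $6,350.
Sum already equals the total — no adjustment.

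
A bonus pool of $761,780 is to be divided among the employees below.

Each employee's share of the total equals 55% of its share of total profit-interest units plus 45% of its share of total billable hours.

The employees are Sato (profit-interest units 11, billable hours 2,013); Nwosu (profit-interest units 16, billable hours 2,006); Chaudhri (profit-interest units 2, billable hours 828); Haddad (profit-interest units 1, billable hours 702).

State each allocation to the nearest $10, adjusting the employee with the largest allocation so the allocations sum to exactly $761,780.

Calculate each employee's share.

Sato: $277,980; Nwosu: $347,390; Chaudhri: $79,080; Haddad: $57,330

Profit-interest units total 30; billable hours total 5,549.
Composite weights (55% profit-interest units + 45% billable hours): Sato 0.3649; Nwosu 0.4560; Chaudhri 0.1038; Haddad 0.0753.
Pro-rata amounts: Sato 277,982.89; Nwosu 347,380.28; Chaudhri 79,083.35; Haddad 57,333.47.
Rounded to nearest $10: Sato $277,980; Nwosu $347,380; Chaudhri $79,080; Haddad $57,330. Sum = $761,770.
Difference $761,780 − $761,770 = +$10 applied to largest allocation (Nwosu): Nwosu becomes $347,390.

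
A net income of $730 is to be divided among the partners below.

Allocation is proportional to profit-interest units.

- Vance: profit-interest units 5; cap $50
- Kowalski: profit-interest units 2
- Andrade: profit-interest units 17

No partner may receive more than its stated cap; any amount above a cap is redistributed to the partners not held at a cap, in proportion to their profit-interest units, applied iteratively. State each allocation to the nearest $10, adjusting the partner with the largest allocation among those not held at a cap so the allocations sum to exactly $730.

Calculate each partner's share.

Vance: $50; Kowalski: $70; Andrade: $610

Total profit-interest units = 24.
Proportional shares (ignoring caps): Vance 152.08; Kowalski 60.83; Andrade 517.08.
Cap binds for Vance ($50); balance $680 reallocated over remaining profit-interest units 19.
Remaining shares: Kowalski 71.58 → $70; Andrade 608.42 → $610.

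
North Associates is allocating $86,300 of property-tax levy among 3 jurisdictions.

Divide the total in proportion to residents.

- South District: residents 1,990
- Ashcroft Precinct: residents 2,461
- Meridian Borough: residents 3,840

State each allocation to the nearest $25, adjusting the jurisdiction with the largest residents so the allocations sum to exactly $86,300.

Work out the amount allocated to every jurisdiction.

Sum of residents: 8,291.
Proportional shares: South District 1,990/8,291 × $86,300 = 20,713.67; Ashcroft Precinct 2,461/8,291 × $86,300 = 25,616.25; Meridian Borough 3,840/8,291 × $86,300 = 39,970.09.
After rounding ($25): South District $20,725; Ashcroft Precinct $25,625; Meridian Borough $39,975. Sum = $86,325.
Difference $86,300 − $86,325 = −$25 applied to largest residents (Meridian Borough): Meridian Borough becomes $39,950.

South District: $20,725 | Ashcroft Precinct: $25,625 | Meridian Borough: $39,950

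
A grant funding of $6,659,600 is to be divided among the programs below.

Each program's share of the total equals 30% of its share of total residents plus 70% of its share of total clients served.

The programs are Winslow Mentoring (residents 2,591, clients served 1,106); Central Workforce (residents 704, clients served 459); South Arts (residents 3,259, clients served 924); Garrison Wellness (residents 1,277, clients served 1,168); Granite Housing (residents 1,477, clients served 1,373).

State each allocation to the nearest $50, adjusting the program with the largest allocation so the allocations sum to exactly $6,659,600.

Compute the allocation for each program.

Winslow Mentoring: $1,581,150 · Central Workforce: $576,500 · South Arts: $1,555,850 · Garrison Wellness: $1,356,600 · Granite Housing: $1,589,500

Totals — residents 9,308, clients served 5,030.
Combined weights (30% residents + 70% clients served): Winslow Mentoring 0.2374; Central Workforce 0.0866; South Arts 0.2336; Garrison Wellness 0.2037; Granite Housing 0.2387.
Unrounded shares: Winslow Mentoring 1,581,157.60; Central Workforce 576,500.92; South Arts 1,555,863.34; Garrison Wellness 1,356,579.67; Granite Housing 1,589,498.48.
After rounding ($50): Winslow Mentoring $1,581,150; Central Workforce $576,500; South Arts $1,555,850; Garrison Wellness $1,356,600; Granite Housing $1,589,500. Sum = $6,659,600.
No rounding difference to absorb.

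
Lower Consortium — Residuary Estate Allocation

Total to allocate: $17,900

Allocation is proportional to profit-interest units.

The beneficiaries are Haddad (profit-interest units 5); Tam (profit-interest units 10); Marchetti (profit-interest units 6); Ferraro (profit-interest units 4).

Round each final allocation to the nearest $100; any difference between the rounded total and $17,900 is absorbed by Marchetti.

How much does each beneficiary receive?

Haddad: $3,600; Tam: $7,200; Marchetti: $4,200; Ferraro: $2,900

Profit-interest units total: 25.
Proportional shares: Haddad 5/25 × $17,900 = 3,580.00; Tam 10/25 × $17,900 = 7,160.00; Marchetti 6/25 × $17,900 = 4,296.00; Ferraro 4/25 × $17,900 = 2,864.00.
At nearest $100: Haddad $3,600; Tam $7,200; Marchetti $4,300; Ferraro $2,900. Sum = $18,000.
Difference $17,900 − $18,000 = −$100 applied to Marchetti: Marchetti becomes $4,200.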